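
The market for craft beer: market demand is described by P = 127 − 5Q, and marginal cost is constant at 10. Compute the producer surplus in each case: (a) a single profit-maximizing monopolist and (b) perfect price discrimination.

The monopolist equates marginal revenue to marginal cost: 127 − 10Q = 10, so Q = 11.7. From demand, P = 68.5.
PS = (68.5 − 10)·11.7 = 684.45.
A perfectly discriminating monopolist sells every unit with P(Q) ≥ MC(Q), so output equals the competitive quantity Q = 23.4. Each buyer pays their reservation price, so CS = 0 and the firm captures all surplus.
PS = ½·(127 − 10)·23.4 = 1368.9.

Monopoly: PS = 684.45; Perfect PD: PS = 1368.9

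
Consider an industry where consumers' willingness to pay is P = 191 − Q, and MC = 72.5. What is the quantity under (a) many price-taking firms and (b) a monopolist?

Competition: Q = 118.5; Monopoly: Q = 59.25

Competitive firms price at marginal cost: P = 72.5, giving Q = 118.5.
The monopolist equates marginal revenue to marginal cost: 191 − 2Q = 72.5, so Q = 59.25. From demand, P = 131.75.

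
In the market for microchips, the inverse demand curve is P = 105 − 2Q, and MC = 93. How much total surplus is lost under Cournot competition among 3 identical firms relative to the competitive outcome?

Competitive firms price at marginal cost: P = 93, giving Q = 6.
Cournot with 3 identical firms: the symmetric best-response condition is 105 − 8q = 93. Each firm produces q = 1.5, total output Q = 4.5, price P = 96.
DWL is the triangle between Q = 4.5 and Q = 6: ½·(6 − 4.5)·(96 − 93) = 2.25.

DWL = 2.25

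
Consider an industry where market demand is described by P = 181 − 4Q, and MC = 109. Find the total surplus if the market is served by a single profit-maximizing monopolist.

TS = 486

A monopolist chooses Q where MR = MC. MR = 181 − 8Q; setting this equal to 109 gives Q = 9 and P = 145.
CS = ½·(181 − 145)·9 = 162; PS = (145 − 109)·9 = 324; TS = 486.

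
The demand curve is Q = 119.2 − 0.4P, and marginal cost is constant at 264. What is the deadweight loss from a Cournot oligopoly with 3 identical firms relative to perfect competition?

DWL = 14.45

Inverting demand: P = 298 − 2.5Q.
Perfect competition: P = MC = 264, so 298 − 2.5Q = 264 and Q = 13.6.
Cournot with 3 identical firms: the symmetric best-response condition is 298 − 10q = 264. Each firm produces q = 3.4, total output Q = 10.2, price P = 272.5.
DWL is the triangle between Q = 10.2 and Q = 13.6: ½·(13.6 − 10.2)·(272.5 − 264) = 14.45.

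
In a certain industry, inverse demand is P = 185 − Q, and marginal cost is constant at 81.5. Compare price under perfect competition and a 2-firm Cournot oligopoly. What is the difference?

P rises by 34.5

Perfect competition: P = MC = 81.5, so 185 − Q = 81.5 and Q = 103.5.
Cournot with 2 identical firms: the symmetric best-response condition is 185 − 3q = 81.5. Each firm produces q = 34.5, total output Q = 69, price P = 116.
Change in price: 116 − 81.5 = 34.5.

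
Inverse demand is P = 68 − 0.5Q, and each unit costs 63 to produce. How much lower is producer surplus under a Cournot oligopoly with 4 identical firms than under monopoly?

Producer surplus falls by 4.5

The monopolist equates marginal revenue to marginal cost: 68 − Q = 63, so Q = 5. From demand, P = 65.5.
PS = (65.5 − 63)·5 = 12.5.
In a 4-firm Cournot equilibrium, symmetry and the first-order condition give q = (68 − 63)/(2.5) = 2. So Q = 8 and P = 64.
PS = (64 − 63)·8 = 8.
Change in producer surplus: 8 − 12.5 = −4.5.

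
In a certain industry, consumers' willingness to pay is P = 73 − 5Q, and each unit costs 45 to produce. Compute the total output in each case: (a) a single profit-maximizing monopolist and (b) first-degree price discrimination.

The monopolist equates marginal revenue to marginal cost: 73 − 10Q = 45, so Q = 2.8. From demand, P = 59.
With perfect price discrimination, output is the efficient level Q = 5.6 (where demand meets MC), but every buyer pays their willingness to pay: CS = 0 and PS = total surplus.

Monopoly: Q = 2.8; Perfect PD: Q = 5.6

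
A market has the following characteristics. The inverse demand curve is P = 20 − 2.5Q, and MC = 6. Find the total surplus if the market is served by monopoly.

A monopolist chooses Q where MR = MC. MR = 20 − 5Q; setting this equal to 6 gives Q = 2.8 and P = 13.
CS = ½·(20 − 13)·2.8 = 9.8; PS = (13 − 6)·2.8 = 19.6; TS = 29.4.

TS = 29.4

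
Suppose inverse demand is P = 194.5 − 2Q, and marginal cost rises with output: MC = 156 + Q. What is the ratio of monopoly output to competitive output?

A monopolist chooses Q where MR = MC. MR = 194.5 − 4Q; setting this equal to 156 + Q gives Q = 7.7 and P = 179.1.
Competitive equilibrium sets price equal to marginal cost: 194.5 − 2Q = 156 + Q, so Q = 77/6 and P = 1013/6.
Ratio Q_m/Q_c = 7.7/(77/6) = 0.6.

Q_m/Q_c = 0.6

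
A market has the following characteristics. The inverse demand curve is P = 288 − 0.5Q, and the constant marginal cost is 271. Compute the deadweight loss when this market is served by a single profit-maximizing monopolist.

DWL = 72.25

Under competition P = MC = 271, so Q = (288 − 271)/0.5 = 34.
Monopoly sets MR = MC: 288 − Q = 271 ⇒ Q = 17, P = 288 − 0.5·17 = 279.5.
DWL is the triangle between Q = 17 and Q = 34: ½·(34 − 17)·(279.5 − 271) = 72.25.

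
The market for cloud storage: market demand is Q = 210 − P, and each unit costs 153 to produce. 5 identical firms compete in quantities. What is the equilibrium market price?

P = 162.5

Inverting demand: P = 210 − Q.
In a 5-firm Cournot equilibrium, symmetry and the first-order condition give q = (210 − 153)/(6) = 9.5. So Q = 47.5 and P = 162.5.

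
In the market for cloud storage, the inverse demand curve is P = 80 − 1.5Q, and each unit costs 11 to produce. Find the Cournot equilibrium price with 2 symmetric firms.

P = 34

In a 2-firm Cournot equilibrium, symmetry and the first-order condition give q = (80 − 11)/(4.5) = 46/3. So Q = 92/3 and P = 34.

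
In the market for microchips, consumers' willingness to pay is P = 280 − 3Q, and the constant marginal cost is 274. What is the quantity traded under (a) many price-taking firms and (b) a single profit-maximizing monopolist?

Competition: Q = 2; Monopoly: Q = 1

Competitive firms price at marginal cost: P = 274, giving Q = 2.
The monopolist equates marginal revenue to marginal cost: 280 − 6Q = 274, so Q = 1. From demand, P = 277.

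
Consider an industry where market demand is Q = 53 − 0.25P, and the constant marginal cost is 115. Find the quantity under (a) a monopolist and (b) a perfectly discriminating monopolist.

Monopoly: Q = 12.125; Perfect PD: Q = 24.25

Inverting demand: P = 212 − 4Q.
A monopolist chooses Q where MR = MC. MR = 212 − 8Q; setting this equal to 115 gives Q = 12.125 and P = 163.5.
With perfect price discrimination, output is the efficient level Q = 24.25 (where demand meets MC), but every buyer pays their willingness to pay: CS = 0 and PS = total surplus.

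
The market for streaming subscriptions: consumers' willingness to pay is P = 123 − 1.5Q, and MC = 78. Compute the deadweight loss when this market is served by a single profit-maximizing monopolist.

DWL = 168.75

Perfect competition: P = MC = 78, so 123 − 1.5Q = 78 and Q = 30.
The monopolist equates marginal revenue to marginal cost: 123 − 3Q = 78, so Q = 15. From demand, P = 100.5.
DWL is the triangle between Q = 15 and Q = 30: ½·(30 − 15)·(100.5 − 78) = 168.75.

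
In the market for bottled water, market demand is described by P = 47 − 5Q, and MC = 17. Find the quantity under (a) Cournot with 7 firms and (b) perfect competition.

Cournot: Q = 5.25; Competition: Q = 6

With 7 symmetric Cournot firms, each firm's FOC gives 47 − 40q = 17, so q = 0.75, Q = 7·0.75 = 5.25, and P = 20.75.
Competitive firms price at marginal cost: P = 17, giving Q = 6.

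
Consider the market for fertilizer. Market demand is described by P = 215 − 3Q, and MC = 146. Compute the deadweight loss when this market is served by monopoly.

Competitive firms price at marginal cost: P = 146, giving Q = 23.
A monopolist chooses Q where MR = MC. MR = 215 − 6Q; setting this equal to 146 gives Q = 11.5 and P = 180.5.
DWL is the triangle between Q = 11.5 and Q = 23: ½·(23 − 11.5)·(180.5 − 146) = 198.375.

DWL = 198.375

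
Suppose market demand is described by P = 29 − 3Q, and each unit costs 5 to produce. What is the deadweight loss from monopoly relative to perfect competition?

Under competition P = MC = 5, so Q = (29 − 5)/3 = 8.
Monopoly sets MR = MC: 29 − 6Q = 5 ⇒ Q = 4, P = 29 − 3·4 = 17.
DWL is the triangle between Q = 4 and Q = 8: ½·(8 − 4)·(17 − 5) = 24.

DWL = 24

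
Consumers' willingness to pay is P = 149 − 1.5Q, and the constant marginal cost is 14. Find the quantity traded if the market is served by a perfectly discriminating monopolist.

With perfect price discrimination, output is the efficient level Q = 90 (where demand meets MC), but every buyer pays their willingness to pay: CS = 0 and PS = total surplus.

Q = 90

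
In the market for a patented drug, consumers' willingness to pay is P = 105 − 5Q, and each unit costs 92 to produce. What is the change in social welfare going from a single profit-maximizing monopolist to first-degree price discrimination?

Social welfare rises by 4.225

Monopoly sets MR = MC: 105 − 10Q = 92 ⇒ Q = 1.3, P = 105 − 5·1.3 = 98.5.
CS = ½·(105 − 98.5)·1.3 = 4.225; PS = (98.5 − 92)·1.3 = 8.45; TS = 12.675.
With perfect price discrimination, output is the efficient level Q = 2.6 (where demand meets MC), but every buyer pays their willingness to pay: CS = 0 and PS = total surplus.
TS = 16.9 (equal to competitive TS).
Change in social welfare: 16.9 − 12.675 = 4.225.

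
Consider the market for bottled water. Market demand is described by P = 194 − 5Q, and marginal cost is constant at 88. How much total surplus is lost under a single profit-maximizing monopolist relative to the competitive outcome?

Competitive firms price at marginal cost: P = 88, giving Q = 21.2.
The monopolist equates marginal revenue to marginal cost: 194 − 10Q = 88, so Q = 10.6. From demand, P = 141.
DWL is the triangle between Q = 10.6 and Q = 21.2: ½·(21.2 − 10.6)·(141 − 88) = 280.9.

DWL = 280.9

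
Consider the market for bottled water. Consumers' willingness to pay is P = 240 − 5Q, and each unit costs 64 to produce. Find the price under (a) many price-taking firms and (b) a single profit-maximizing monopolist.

Competitive firms price at marginal cost: P = 64, giving Q = 35.2.
Monopoly sets MR = MC: 240 − 10Q = 64 ⇒ Q = 17.6, P = 240 − 5·17.6 = 152.

Competition: P = 64; Monopoly: P = 152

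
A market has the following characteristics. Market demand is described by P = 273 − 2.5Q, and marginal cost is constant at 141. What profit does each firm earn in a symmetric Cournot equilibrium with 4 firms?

In a 4-firm Cournot equilibrium, symmetry and the first-order condition give q = (273 − 141)/(12.5) = 10.56. So Q = 42.24 and P = 167.4.
Each firm's profit = (167.4 − 141)·10.56 = 278.784.

π_i = 278.784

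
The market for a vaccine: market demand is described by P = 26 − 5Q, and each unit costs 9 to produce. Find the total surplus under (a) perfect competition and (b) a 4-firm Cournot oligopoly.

Under competition P = MC = 9, so Q = (26 − 9)/5 = 3.4.
CS = ½·(26 − 9)·3.4 = 28.9; PS = (9 − 9)·3.4 = 0; TS = 28.9.
With 4 symmetric Cournot firms, each firm's FOC gives 26 − 25q = 9, so q = 0.68, Q = 4·0.68 = 2.72, and P = 12.4.
CS = ½·(26 − 12.4)·2.72 = 18.496; PS = (12.4 − 9)·2.72 = 9.248; TS = 27.744.

Competition: TS = 28.9; Cournot: TS = 27.744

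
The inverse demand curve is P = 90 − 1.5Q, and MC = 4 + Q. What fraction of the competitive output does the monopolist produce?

Q_m/Q_c = 0.625

The monopolist equates marginal revenue to marginal cost: 90 − 3Q = 4 + Q, so Q = 21.5. From demand, P = 57.75.
Under competition P = MC: 90 − 1.5Q = 4 + Q ⇒ Q = 34.4, P = 38.4.
Ratio Q_m/Q_c = 21.5/34.4 = 0.625.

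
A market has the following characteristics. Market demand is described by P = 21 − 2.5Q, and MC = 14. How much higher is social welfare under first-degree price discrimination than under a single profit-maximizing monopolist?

Monopoly sets MR = MC: 21 − 5Q = 14 ⇒ Q = 1.4, P = 21 − 2.5·1.4 = 17.5.
CS = ½·(21 − 17.5)·1.4 = 2.45; PS = (17.5 − 14)·1.4 = 4.9; TS = 7.35.
Under first-degree price discrimination the firm charges each unit its demand price and produces up to where P = MC, i.e. Q = 2.8. Consumer surplus is zero; producer surplus equals total surplus.
TS = 9.8 (equal to competitive TS).
Change in social welfare: 9.8 − 7.35 = 2.45.

TS rises by 2.45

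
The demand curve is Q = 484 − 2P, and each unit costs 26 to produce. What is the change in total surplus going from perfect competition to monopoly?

TS falls by 11664

Inverting demand: P = 242 − 0.5Q.
Perfect competition: P = MC = 26, so 242 − 0.5Q = 26 and Q = 432.
CS = ½·(242 − 26)·432 = 46656; PS = (26 − 26)·432 = 0; TS = 46656.
Monopoly sets MR = MC: 242 − Q = 26 ⇒ Q = 216, P = 242 − 0.5·216 = 134.
CS = ½·(242 − 134)·216 = 11664; PS = (134 − 26)·216 = 23328; TS = 34992.
Change in total surplus: 34992 − 46656 = −11664.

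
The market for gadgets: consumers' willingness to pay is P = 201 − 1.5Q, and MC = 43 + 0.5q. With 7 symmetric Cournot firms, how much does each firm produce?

q_i = 12.64

In a 7-firm Cournot equilibrium, symmetry and the first-order condition give q = (201 − 43)/(12.5) = 12.64. So Q = 88.48 and P = 68.28.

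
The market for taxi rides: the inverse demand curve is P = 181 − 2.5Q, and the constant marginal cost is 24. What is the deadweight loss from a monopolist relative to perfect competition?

DWL = 1232.45

Competitive firms price at marginal cost: P = 24, giving Q = 62.8.
Monopoly sets MR = MC: 181 − 5Q = 24 ⇒ Q = 31.4, P = 181 − 2.5·31.4 = 102.5.
DWL is the triangle between Q = 31.4 and Q = 62.8: ½·(62.8 − 31.4)·(102.5 − 24) = 1232.45.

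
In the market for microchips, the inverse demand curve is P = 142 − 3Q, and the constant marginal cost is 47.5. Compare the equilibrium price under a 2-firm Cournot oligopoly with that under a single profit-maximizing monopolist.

In a 2-firm Cournot equilibrium, symmetry and the first-order condition give q = (142 − 47.5)/(9) = 10.5. So Q = 21 and P = 79.
The monopolist equates marginal revenue to marginal cost: 142 − 6Q = 47.5, so Q = 15.75. From demand, P = 94.75.

Cournot: P = 79; Monopoly: P = 94.75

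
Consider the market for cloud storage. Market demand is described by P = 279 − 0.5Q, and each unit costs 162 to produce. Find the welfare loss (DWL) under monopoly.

Under competition P = MC = 162, so Q = (279 − 162)/0.5 = 234.
The monopolist equates marginal revenue to marginal cost: 279 − Q = 162, so Q = 117. From demand, P = 220.5.
DWL is the triangle between Q = 117 and Q = 234: ½·(234 − 117)·(220.5 − 162) = 3422.25.

DWL = 3422.25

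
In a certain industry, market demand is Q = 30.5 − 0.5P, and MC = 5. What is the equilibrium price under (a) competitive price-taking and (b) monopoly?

Competition: P = 5; Monopoly: P = 33

Inverting demand: P = 61 − 2Q.
Under competition P = MC = 5, so Q = (61 − 5)/2 = 28.
A monopolist chooses Q where MR = MC. MR = 61 − 4Q; setting this equal to 5 gives Q = 14 and P = 33.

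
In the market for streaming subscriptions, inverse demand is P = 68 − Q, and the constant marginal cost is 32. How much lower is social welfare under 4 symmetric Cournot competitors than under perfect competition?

TS falls by 25.92

Under competition P = MC = 32, so Q = (68 − 32)/1 = 36.
CS = ½·(68 − 32)·36 = 648; PS = (32 − 32)·36 = 0; TS = 648.
With 4 symmetric Cournot firms, each firm's FOC gives 68 − 5q = 32, so q = 7.2, Q = 4·7.2 = 28.8, and P = 39.2.
CS = ½·(68 − 39.2)·28.8 = 414.72; PS = (39.2 − 32)·28.8 = 207.36; TS = 622.08.
Change in social welfare: 622.08 − 648 = −25.92.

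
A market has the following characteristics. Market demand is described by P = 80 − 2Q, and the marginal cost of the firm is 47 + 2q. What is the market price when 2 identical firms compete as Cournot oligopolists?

P = 63.5

With 2 symmetric Cournot firms, each firm's FOC gives 80 − 6q = 47 + 2q, so q = 4.125, Q = 2·4.125 = 8.25, and P = 63.5.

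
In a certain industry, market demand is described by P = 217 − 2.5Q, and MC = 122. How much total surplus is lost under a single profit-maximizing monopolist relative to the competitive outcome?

DWL = 451.25

Under competition P = MC = 122, so Q = (217 − 122)/2.5 = 38.
Monopoly sets MR = MC: 217 − 5Q = 122 ⇒ Q = 19, P = 217 − 2.5·19 = 169.5.
DWL is the triangle between Q = 19 and Q = 38: ½·(38 − 19)·(169.5 − 122) = 451.25.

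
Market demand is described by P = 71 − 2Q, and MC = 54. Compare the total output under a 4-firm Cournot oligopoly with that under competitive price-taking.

Cournot: Q = 6.8; Competition: Q = 8.5

In a 4-firm Cournot equilibrium, symmetry and the first-order condition give q = (71 − 54)/(10) = 1.7. So Q = 6.8 and P = 57.4.
Perfect competition: P = MC = 54, so 71 − 2Q = 54 and Q = 8.5.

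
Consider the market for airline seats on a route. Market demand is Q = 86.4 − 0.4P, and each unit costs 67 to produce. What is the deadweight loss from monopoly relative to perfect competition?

DWL = 1110.05

Inverting demand: P = 216 − 2.5Q.
Under competition P = MC = 67, so Q = (216 − 67)/2.5 = 59.6.
The monopolist equates marginal revenue to marginal cost: 216 − 5Q = 67, so Q = 29.8. From demand, P = 141.5.
DWL is the triangle between Q = 29.8 and Q = 59.6: ½·(59.6 − 29.8)·(141.5 − 67) = 1110.05.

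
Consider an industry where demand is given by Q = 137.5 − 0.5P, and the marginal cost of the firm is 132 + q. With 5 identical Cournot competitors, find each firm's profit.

π_i = 302.5

Inverting demand: P = 275 − 2Q.
Cournot with 5 identical firms: the symmetric best-response condition is 275 − 12q = 132 + q. Each firm produces q = 11, total output Q = 55, price P = 165.
Each firm's profit = 165·11 − (132·11 + ½·1·11²) = 302.5.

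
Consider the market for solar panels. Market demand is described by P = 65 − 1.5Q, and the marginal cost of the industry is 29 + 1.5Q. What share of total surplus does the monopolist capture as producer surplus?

A monopolist chooses Q where MR = MC. MR = 65 − 3Q; setting this equal to 29 + 1.5Q gives Q = 8 and P = 53.
CS = ½·(65 − 53)·8 = 48.
PS = P·Q − VC(Q) = 53·8 − (29·8 + ½·1.5·8²) = 144.
Share captured = PS/TS = 144/192 = 0.75.

PS/TS = 0.75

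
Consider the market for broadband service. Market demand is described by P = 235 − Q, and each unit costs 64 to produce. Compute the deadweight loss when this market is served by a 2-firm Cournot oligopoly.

Perfect competition: P = MC = 64, so 235 − Q = 64 and Q = 171.
In a 2-firm Cournot equilibrium, symmetry and the first-order condition give q = (235 − 64)/(3) = 57. So Q = 114 and P = 121.
DWL is the triangle between Q = 114 and Q = 171: ½·(171 − 114)·(121 − 64) = 1624.5.

DWL = 1624.5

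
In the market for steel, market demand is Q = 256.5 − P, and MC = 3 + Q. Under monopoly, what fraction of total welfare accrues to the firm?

PS/TS = 0.75

Inverting demand: P = 256.5 − Q.
Monopoly sets MR = MC: 256.5 − 2Q = 3 + Q ⇒ Q = 84.5, P = 256.5 − 84.5 = 172.
CS = ½·(256.5 − 172)·84.5 = 3570.125.
PS = P·Q − VC(Q) = 172·84.5 − (3·84.5 + ½·1·84.5²) = 10710.375.
Share captured = PS/TS = 10710.375/14280.5 = 0.75.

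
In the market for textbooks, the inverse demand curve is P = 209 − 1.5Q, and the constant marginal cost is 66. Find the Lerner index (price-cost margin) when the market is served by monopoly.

Lerner index = 0.52

The monopolist equates marginal revenue to marginal cost: 209 − 3Q = 66, so Q = 143/3. From demand, P = 137.5.
Lerner index = (P − MC)/P = (137.5 − 66)/137.5 = 0.52.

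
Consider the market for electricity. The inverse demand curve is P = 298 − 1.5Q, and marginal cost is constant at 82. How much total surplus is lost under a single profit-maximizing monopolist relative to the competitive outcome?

DWL = 3888

Under competition P = MC = 82, so Q = (298 − 82)/1.5 = 144.
The monopolist equates marginal revenue to marginal cost: 298 − 3Q = 82, so Q = 72. From demand, P = 190.
DWL is the triangle between Q = 72 and Q = 144: ½·(144 − 72)·(190 − 82) = 3888.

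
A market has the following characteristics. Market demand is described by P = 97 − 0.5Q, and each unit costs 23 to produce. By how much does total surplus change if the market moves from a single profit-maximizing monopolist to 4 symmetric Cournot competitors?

A monopolist chooses Q where MR = MC. MR = 97 − Q; setting this equal to 23 gives Q = 74 and P = 60.
CS = ½·(97 − 60)·74 = 1369; PS = (60 − 23)·74 = 2738; TS = 4107.
Cournot with 4 identical firms: the symmetric best-response condition is 97 − 2.5q = 23. Each firm produces q = 29.6, total output Q = 118.4, price P = 37.8.
CS = ½·(97 − 37.8)·118.4 = 3504.64; PS = (37.8 − 23)·118.4 = 1752.32; TS = 5256.96.
Change in total surplus: 5256.96 − 4107 = 1149.96.

Total surplus rises by 1149.96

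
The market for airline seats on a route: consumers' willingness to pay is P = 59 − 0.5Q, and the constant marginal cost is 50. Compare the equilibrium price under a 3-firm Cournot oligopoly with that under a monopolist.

Cournot with 3 identical firms: the symmetric best-response condition is 59 − 2q = 50. Each firm produces q = 4.5, total output Q = 13.5, price P = 52.25.
Monopoly sets MR = MC: 59 − Q = 50 ⇒ Q = 9, P = 59 − 0.5·9 = 54.5.

Cournot: P = 52.25; Monopoly: P = 54.5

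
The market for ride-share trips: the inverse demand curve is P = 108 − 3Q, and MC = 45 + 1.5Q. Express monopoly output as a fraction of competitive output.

A monopolist chooses Q where MR = MC. MR = 108 − 6Q; setting this equal to 45 + 1.5Q gives Q = 8.4 and P = 82.8.
Under competition P = MC: 108 − 3Q = 45 + 1.5Q ⇒ Q = 14, P = 66.
Ratio Q_m/Q_c = 8.4/14 = 0.6.

Q_m/Q_c = 0.6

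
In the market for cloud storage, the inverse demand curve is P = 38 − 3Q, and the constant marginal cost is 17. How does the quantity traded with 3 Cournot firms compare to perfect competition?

Cournot with 3 identical firms: the symmetric best-response condition is 38 − 12q = 17. Each firm produces q = 1.75, total output Q = 5.25, price P = 22.25.
Under competition P = MC = 17, so Q = (38 − 17)/3 = 7.

Cournot: Q = 5.25; Competition: Q = 7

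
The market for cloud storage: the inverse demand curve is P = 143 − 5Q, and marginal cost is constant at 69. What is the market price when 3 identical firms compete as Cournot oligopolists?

Cournot with 3 identical firms: the symmetric best-response condition is 143 − 20q = 69. Each firm produces q = 3.7, total output Q = 11.1, price P = 87.5.

P = 87.5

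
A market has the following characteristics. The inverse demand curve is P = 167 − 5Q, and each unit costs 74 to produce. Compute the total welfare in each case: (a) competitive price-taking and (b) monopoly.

Under competition P = MC = 74, so Q = (167 − 74)/5 = 18.6.
CS = ½·(167 − 74)·18.6 = 864.9; PS = (74 − 74)·18.6 = 0; TS = 864.9.
The monopolist equates marginal revenue to marginal cost: 167 − 10Q = 74, so Q = 9.3. From demand, P = 120.5.
CS = ½·(167 − 120.5)·9.3 = 216.225; PS = (120.5 − 74)·9.3 = 432.45; TS = 648.675.

Competition: TS = 864.9; Monopoly: TS = 648.675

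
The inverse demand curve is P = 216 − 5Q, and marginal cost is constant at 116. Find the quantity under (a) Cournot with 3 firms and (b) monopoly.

Cournot with 3 identical firms: the symmetric best-response condition is 216 − 20q = 116. Each firm produces q = 5, total output Q = 15, price P = 141.
The monopolist equates marginal revenue to marginal cost: 216 − 10Q = 116, so Q = 10. From demand, P = 166.

Cournot: Q = 15; Monopoly: Q = 10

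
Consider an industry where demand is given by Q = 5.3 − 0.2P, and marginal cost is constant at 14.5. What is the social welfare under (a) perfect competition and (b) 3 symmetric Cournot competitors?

Inverting demand: P = 26.5 − 5Q.
Perfect competition: P = MC = 14.5, so 26.5 − 5Q = 14.5 and Q = 2.4.
CS = ½·(26.5 − 14.5)·2.4 = 14.4; PS = (14.5 − 14.5)·2.4 = 0; TS = 14.4.
In a 3-firm Cournot equilibrium, symmetry and the first-order condition give q = (26.5 − 14.5)/(20) = 0.6. So Q = 1.8 and P = 17.5.
CS = ½·(26.5 − 17.5)·1.8 = 8.1; PS = (17.5 − 14.5)·1.8 = 5.4; TS = 13.5.

Competition: TS = 14.4; Cournot: TS = 13.5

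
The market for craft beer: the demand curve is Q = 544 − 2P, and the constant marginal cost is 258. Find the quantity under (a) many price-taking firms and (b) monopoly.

Competition: Q = 28; Monopoly: Q = 14

Inverting demand: P = 272 − 0.5Q.
Competitive firms price at marginal cost: P = 258, giving Q = 28.
Monopoly sets MR = MC: 272 − Q = 258 ⇒ Q = 14, P = 272 − 0.5·14 = 265.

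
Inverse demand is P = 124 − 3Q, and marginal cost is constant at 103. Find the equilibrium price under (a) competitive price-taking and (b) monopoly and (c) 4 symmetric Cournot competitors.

Perfect competition: P = MC = 103, so 124 − 3Q = 103 and Q = 7.
Monopoly sets MR = MC: 124 − 6Q = 103 ⇒ Q = 3.5, P = 124 − 3·3.5 = 113.5.
In a 4-firm Cournot equilibrium, symmetry and the first-order condition give q = (124 − 103)/(15) = 1.4. So Q = 5.6 and P = 107.2.

Competition: P = 103; Monopoly: P = 113.5; Cournot: P = 107.2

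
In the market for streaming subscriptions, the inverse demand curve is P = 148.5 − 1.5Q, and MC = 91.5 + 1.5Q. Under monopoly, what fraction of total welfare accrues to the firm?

PS/TS = 0.75

A monopolist chooses Q where MR = MC. MR = 148.5 − 3Q; setting this equal to 91.5 + 1.5Q gives Q = 38/3 and P = 129.5.
CS = ½·(148.5 − 129.5)·38/3 = 361/3.
PS = P·Q − VC(Q) = 129.5·38/3 − (91.5·38/3 + ½·1.5·(38/3)²) = 361.
Share captured = PS/TS = 361/(1444/3) = 0.75.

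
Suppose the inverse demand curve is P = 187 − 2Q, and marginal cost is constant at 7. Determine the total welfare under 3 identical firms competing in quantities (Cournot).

In a 3-firm Cournot equilibrium, symmetry and the first-order condition give q = (187 − 7)/(8) = 22.5. So Q = 67.5 and P = 52.
CS = ½·(187 − 52)·67.5 = 4556.25; PS = (52 − 7)·67.5 = 3037.5; TS = 7593.75.

TS = 7593.75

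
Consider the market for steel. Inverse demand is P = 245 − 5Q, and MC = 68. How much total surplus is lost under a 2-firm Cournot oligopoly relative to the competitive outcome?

DWL = 348.1

Competitive firms price at marginal cost: P = 68, giving Q = 35.4.
Cournot with 2 identical firms: the symmetric best-response condition is 245 − 15q = 68. Each firm produces q = 11.8, total output Q = 23.6, price P = 127.
DWL is the triangle between Q = 23.6 and Q = 35.4: ½·(35.4 − 23.6)·(127 − 68) = 348.1.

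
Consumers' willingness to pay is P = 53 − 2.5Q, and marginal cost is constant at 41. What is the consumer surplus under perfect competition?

CS = 28.8

Competitive firms price at marginal cost: P = 41, giving Q = 4.8.
CS = ½·(53 − 41)·4.8 = 28.8.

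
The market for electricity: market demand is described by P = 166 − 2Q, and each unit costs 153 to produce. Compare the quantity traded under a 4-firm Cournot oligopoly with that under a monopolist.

In a 4-firm Cournot equilibrium, symmetry and the first-order condition give q = (166 − 153)/(10) = 1.3. So Q = 5.2 and P = 155.6.
A monopolist chooses Q where MR = MC. MR = 166 − 4Q; setting this equal to 153 gives Q = 3.25 and P = 159.5.

Cournot: Q = 5.2; Monopoly: Q = 3.25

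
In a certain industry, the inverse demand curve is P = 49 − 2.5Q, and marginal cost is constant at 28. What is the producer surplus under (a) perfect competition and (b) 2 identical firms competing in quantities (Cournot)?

Competitive firms price at marginal cost: P = 28, giving Q = 8.4.
PS = (28 − 28)·8.4 = 0.
Cournot with 2 identical firms: the symmetric best-response condition is 49 − 7.5q = 28. Each firm produces q = 2.8, total output Q = 5.6, price P = 35.
PS = (35 − 28)·5.6 = 39.2.

Competition: PS = 0; Cournot: PS = 39.2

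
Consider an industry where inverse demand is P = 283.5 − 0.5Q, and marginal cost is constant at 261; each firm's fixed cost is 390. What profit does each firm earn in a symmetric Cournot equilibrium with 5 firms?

Cournot with 5 identical firms: the symmetric best-response condition is 283.5 − 3q = 261. Each firm produces q = 7.5, total output Q = 37.5, price P = 264.75.
Each firm's profit = (264.75 − 261)·7.5 − 390 = −361.875.

π_i = −361.875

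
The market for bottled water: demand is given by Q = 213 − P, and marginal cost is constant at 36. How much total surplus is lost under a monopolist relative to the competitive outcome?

DWL = 3916.125

Inverting demand: P = 213 − Q.
Perfect competition: P = MC = 36, so 213 − Q = 36 and Q = 177.
Monopoly sets MR = MC: 213 − 2Q = 36 ⇒ Q = 88.5, P = 213 − 88.5 = 124.5.
DWL is the triangle between Q = 88.5 and Q = 177: ½·(177 − 88.5)·(124.5 − 36) = 3916.125.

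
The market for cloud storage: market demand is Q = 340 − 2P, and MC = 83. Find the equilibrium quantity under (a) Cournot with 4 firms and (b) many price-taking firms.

Inverting demand: P = 170 − 0.5Q.
In a 4-firm Cournot equilibrium, symmetry and the first-order condition give q = (170 − 83)/(2.5) = 34.8. So Q = 139.2 and P = 100.4.
Competitive firms price at marginal cost: P = 83, giving Q = 174.

Cournot: Q = 139.2; Competition: Q = 174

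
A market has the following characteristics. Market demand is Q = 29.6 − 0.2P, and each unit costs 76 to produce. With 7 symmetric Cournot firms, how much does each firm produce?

Inverting demand: P = 148 − 5Q.
With 7 symmetric Cournot firms, each firm's FOC gives 148 − 40q = 76, so q = 1.8, Q = 7·1.8 = 12.6, and P = 85.

q_i = 1.8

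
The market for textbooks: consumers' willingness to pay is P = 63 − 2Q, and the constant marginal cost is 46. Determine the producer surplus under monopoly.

PS = 36.125

Monopoly sets MR = MC: 63 − 4Q = 46 ⇒ Q = 4.25, P = 63 − 2·4.25 = 54.5.
PS = (54.5 − 46)·4.25 = 36.125.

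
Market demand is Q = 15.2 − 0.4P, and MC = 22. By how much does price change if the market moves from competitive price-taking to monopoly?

P rises by 8

Inverting demand: P = 38 − 2.5Q.
Under competition P = MC = 22, so Q = (38 − 22)/2.5 = 6.4.
A monopolist chooses Q where MR = MC. MR = 38 − 5Q; setting this equal to 22 gives Q = 3.2 and P = 30.
Change in price: 30 − 22 = 8.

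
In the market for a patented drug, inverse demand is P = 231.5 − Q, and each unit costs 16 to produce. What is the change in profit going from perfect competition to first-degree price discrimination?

π rises by 23220.125

Perfect competition: P = MC = 16, so 231.5 − Q = 16 and Q = 215.5.
Profit = (16 − 16)·215.5 = 0.
A perfectly discriminating monopolist sells every unit with P(Q) ≥ MC(Q), so output equals the competitive quantity Q = 215.5. Each buyer pays their reservation price, so CS = 0 and the firm captures all surplus.
PS equals the full surplus area, 23220.125. Profit = 23220.125 = 23220.125.
Change in profit: 23220.125 − 0 = 23220.125.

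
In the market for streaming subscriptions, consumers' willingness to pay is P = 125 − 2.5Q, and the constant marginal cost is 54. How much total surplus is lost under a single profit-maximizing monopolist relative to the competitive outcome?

Competitive firms price at marginal cost: P = 54, giving Q = 28.4.
Monopoly sets MR = MC: 125 − 5Q = 54 ⇒ Q = 14.2, P = 125 − 2.5·14.2 = 89.5.
DWL is the triangle between Q = 14.2 and Q = 28.4: ½·(28.4 − 14.2)·(89.5 − 54) = 252.05.

DWL = 252.05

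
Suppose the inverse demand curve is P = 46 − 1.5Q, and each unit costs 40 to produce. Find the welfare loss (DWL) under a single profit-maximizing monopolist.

DWL = 3

Competitive firms price at marginal cost: P = 40, giving Q = 4.
Monopoly sets MR = MC: 46 − 3Q = 40 ⇒ Q = 2, P = 46 − 1.5·2 = 43.
DWL is the triangle between Q = 2 and Q = 4: ½·(4 − 2)·(43 − 40) = 3.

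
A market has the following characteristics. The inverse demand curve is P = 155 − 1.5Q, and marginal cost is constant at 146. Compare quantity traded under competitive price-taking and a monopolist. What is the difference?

Quantity traded falls by 3

Competitive firms price at marginal cost: P = 146, giving Q = 6.
The monopolist equates marginal revenue to marginal cost: 155 − 3Q = 146, so Q = 3. From demand, P = 150.5.
Change in quantity traded: 3 − 6 = −3.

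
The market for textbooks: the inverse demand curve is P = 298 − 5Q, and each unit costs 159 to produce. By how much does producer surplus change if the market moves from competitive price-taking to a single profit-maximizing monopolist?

Perfect competition: P = MC = 159, so 298 − 5Q = 159 and Q = 27.8.
PS = (159 − 159)·27.8 = 0.
A monopolist chooses Q where MR = MC. MR = 298 − 10Q; setting this equal to 159 gives Q = 13.9 and P = 228.5.
PS = (228.5 − 159)·13.9 = 966.05.
Change in producer surplus: 966.05 − 0 = 966.05.

PS rises by 966.05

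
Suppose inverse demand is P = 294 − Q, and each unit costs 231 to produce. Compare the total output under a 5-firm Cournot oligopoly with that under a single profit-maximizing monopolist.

Cournot: Q = 52.5; Monopoly: Q = 31.5

With 5 symmetric Cournot firms, each firm's FOC gives 294 − 6q = 231, so q = 10.5, Q = 5·10.5 = 52.5, and P = 241.5.
Monopoly sets MR = MC: 294 − 2Q = 231 ⇒ Q = 31.5, P = 294 − 31.5 = 262.5.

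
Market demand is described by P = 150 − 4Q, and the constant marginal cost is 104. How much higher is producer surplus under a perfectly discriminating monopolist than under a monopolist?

Monopoly sets MR = MC: 150 − 8Q = 104 ⇒ Q = 5.75, P = 150 − 4·5.75 = 127.
PS = (127 − 104)·5.75 = 132.25.
A perfectly discriminating monopolist sells every unit with P(Q) ≥ MC(Q), so output equals the competitive quantity Q = 11.5. Each buyer pays their reservation price, so CS = 0 and the firm captures all surplus.
PS = ½·(150 − 104)·11.5 = 264.5.
Change in producer surplus: 264.5 − 132.25 = 132.25.

Producer surplus rises by 132.25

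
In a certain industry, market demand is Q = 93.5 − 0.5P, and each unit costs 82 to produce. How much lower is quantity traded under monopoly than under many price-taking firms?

Quantity traded falls by 26.25

Inverting demand: P = 187 − 2Q.
Competitive firms price at marginal cost: P = 82, giving Q = 52.5.
Monopoly sets MR = MC: 187 − 4Q = 82 ⇒ Q = 26.25, P = 187 − 2·26.25 = 134.5.
Change in quantity traded: 26.25 − 52.5 = −26.25.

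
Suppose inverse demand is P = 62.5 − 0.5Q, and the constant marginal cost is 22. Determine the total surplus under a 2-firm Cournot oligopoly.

With 2 symmetric Cournot firms, each firm's FOC gives 62.5 − 1.5q = 22, so q = 27, Q = 2·27 = 54, and P = 35.5.
CS = ½·(62.5 − 35.5)·54 = 729; PS = (35.5 − 22)·54 = 729; TS = 1458.

TS = 1458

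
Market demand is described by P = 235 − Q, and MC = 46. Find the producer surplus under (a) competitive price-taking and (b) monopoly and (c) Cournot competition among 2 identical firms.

Perfect competition: P = MC = 46, so 235 − Q = 46 and Q = 189.
PS = (46 − 46)·189 = 0.
A monopolist chooses Q where MR = MC. MR = 235 − 2Q; setting this equal to 46 gives Q = 94.5 and P = 140.5.
PS = (140.5 − 46)·94.5 = 8930.25.
With 2 symmetric Cournot firms, each firm's FOC gives 235 − 3q = 46, so q = 63, Q = 2·63 = 126, and P = 109.
PS = (109 − 46)·126 = 7938.

Competition: PS = 0; Monopoly: PS = 8930.25; Cournot: PS = 7938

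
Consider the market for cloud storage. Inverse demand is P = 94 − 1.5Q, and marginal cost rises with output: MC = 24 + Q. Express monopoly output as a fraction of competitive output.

Monopoly sets MR = MC: 94 − 3Q = 24 + Q ⇒ Q = 17.5, P = 94 − 1.5·17.5 = 67.75.
Competitive equilibrium sets price equal to marginal cost: 94 − 1.5Q = 24 + Q, so Q = 28 and P = 52.
Ratio Q_m/Q_c = 17.5/28 = 0.625.

Q_m/Q_c = 0.625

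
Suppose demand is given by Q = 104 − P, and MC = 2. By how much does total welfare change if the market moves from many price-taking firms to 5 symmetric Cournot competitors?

Inverting demand: P = 104 − Q.
Perfect competition: P = MC = 2, so 104 − Q = 2 and Q = 102.
CS = ½·(104 − 2)·102 = 5202; PS = (2 − 2)·102 = 0; TS = 5202.
In a 5-firm Cournot equilibrium, symmetry and the first-order condition give q = (104 − 2)/(6) = 17. So Q = 85 and P = 19.
CS = ½·(104 − 19)·85 = 3612.5; PS = (19 − 2)·85 = 1445; TS = 5057.5.
Change in total welfare: 5057.5 − 5202 = −144.5.

TS falls by 144.5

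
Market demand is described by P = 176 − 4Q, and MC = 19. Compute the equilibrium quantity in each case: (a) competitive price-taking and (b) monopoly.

Under competition P = MC = 19, so Q = (176 − 19)/4 = 39.25.
A monopolist chooses Q where MR = MC. MR = 176 − 8Q; setting this equal to 19 gives Q = 19.625 and P = 97.5.

Competition: Q = 39.25; Monopoly: Q = 19.625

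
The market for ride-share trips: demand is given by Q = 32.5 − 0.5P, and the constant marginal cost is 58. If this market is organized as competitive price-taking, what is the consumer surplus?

Inverting demand: P = 65 − 2Q.
Perfect competition: P = MC = 58, so 65 − 2Q = 58 and Q = 3.5.
CS = ½·(65 − 58)·3.5 = 12.25.

CS = 12.25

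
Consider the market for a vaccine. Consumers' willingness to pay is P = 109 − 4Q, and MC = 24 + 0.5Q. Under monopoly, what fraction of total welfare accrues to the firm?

Monopoly sets MR = MC: 109 − 8Q = 24 + 0.5Q ⇒ Q = 10, P = 109 − 4·10 = 69.
CS = ½·(109 − 69)·10 = 200.
PS = P·Q − VC(Q) = 69·10 − (24·10 + ½·0.5·10²) = 425.
Share captured = PS/TS = 425/625 = 0.68.

PS/TS = 0.68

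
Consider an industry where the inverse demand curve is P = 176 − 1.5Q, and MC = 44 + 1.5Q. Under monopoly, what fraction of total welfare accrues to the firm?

Monopoly sets MR = MC: 176 − 3Q = 44 + 1.5Q ⇒ Q = 88/3, P = 176 − 1.5·88/3 = 132.
CS = ½·(176 − 132)·88/3 = 1936/3.
PS = P·Q − VC(Q) = 132·88/3 − (44·88/3 + ½·1.5·(88/3)²) = 1936.
Share captured = PS/TS = 1936/(7744/3) = 0.75.

PS/TS = 0.75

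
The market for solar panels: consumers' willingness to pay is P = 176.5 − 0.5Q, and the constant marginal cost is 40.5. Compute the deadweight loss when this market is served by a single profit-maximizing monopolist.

Perfect competition: P = MC = 40.5, so 176.5 − 0.5Q = 40.5 and Q = 272.
Monopoly sets MR = MC: 176.5 − Q = 40.5 ⇒ Q = 136, P = 176.5 − 0.5·136 = 108.5.
DWL is the triangle between Q = 136 and Q = 272: ½·(272 − 136)·(108.5 − 40.5) = 4624.

DWL = 4624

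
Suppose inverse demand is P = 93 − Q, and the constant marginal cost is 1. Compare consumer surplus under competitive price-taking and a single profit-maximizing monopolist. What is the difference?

CS falls by 3174

Perfect competition: P = MC = 1, so 93 − Q = 1 and Q = 92.
CS = ½·(93 − 1)·92 = 4232.
Monopoly sets MR = MC: 93 − 2Q = 1 ⇒ Q = 46, P = 93 − 46 = 47.
CS = ½·(93 − 47)·46 = 1058.
Change in consumer surplus: 1058 − 4232 = −3174.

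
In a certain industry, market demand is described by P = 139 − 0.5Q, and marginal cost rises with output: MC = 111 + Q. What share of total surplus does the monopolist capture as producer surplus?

PS/TS = 0.8

A monopolist chooses Q where MR = MC. MR = 139 − Q; setting this equal to 111 + Q gives Q = 14 and P = 132.
CS = ½·(139 − 132)·14 = 49.
PS = P·Q − VC(Q) = 132·14 − (111·14 + ½·1·14²) = 196.
Share captured = PS/TS = 196/245 = 0.8.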